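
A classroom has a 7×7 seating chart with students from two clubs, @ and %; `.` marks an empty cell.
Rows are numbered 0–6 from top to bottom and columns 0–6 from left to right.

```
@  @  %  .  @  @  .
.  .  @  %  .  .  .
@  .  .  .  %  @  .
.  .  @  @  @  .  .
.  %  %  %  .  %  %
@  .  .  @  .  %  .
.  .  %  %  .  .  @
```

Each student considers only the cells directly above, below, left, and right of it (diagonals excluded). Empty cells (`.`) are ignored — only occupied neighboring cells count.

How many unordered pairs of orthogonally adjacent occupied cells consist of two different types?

9

Scan each occupied cell's neighbors to the right and below so each pair is counted once.
Row 0: @(0,0)–@(0,1)= @(0,1)–%(0,2)≠ %(0,2)–@(1,2)≠ @(0,4)–@(0,5)=  → 2/4 unlike.
Row 1: @(1,2)–%(1,3)≠  → 1/1 unlike.
Row 2: %(2,4)–@(2,5)≠ %(2,4)–@(3,4)≠  → 2/2 unlike.
Row 3: @(3,2)–@(3,3)= @(3,2)–%(4,2)≠ @(3,3)–@(3,4)= @(3,3)–%(4,3)≠  → 2/4 unlike.
Row 4: %(4,1)–%(4,2)= %(4,2)–%(4,3)= %(4,3)–@(5,3)≠ %(4,5)–%(4,6)= %(4,5)–%(5,5)=  → 1/5 unlike.
Row 5: @(5,3)–%(6,3)≠  → 1/1 unlike.
Row 6: %(6,2)–%(6,3)=  → 0/1 unlike.
Total adjacent occupied pairs: 18; unlike-type pairs: 9.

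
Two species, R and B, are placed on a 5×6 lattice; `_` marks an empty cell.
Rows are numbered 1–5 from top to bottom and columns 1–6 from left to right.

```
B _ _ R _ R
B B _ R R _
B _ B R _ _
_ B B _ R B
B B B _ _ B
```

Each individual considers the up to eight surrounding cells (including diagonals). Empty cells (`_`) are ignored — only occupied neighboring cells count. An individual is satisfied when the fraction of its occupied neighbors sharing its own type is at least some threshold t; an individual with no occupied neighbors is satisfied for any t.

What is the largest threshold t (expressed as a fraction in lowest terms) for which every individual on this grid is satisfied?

1/3

(1,1)B 2/2
(1,4)R 2/2
(1,6)R 1/1
(2,1)B 3/3
(2,2)B 4/4
(2,4)R 3/4
(2,5)R 4/4
(3,1)B 3/3
(3,3)B 3/5
(3,4)R 3/5
(4,2)B 6/6
(4,3)B 4/5
(4,5)R 1/3
(4,6)B 1/2
(5,1)B 2/2
(5,2)B 4/4
(5,3)B 3/3
(5,6)B 1/2
The smallest same-type fraction is 1/3 at (4,5), which reduces to 1/3. Any threshold above that leaves this individual unsatisfied.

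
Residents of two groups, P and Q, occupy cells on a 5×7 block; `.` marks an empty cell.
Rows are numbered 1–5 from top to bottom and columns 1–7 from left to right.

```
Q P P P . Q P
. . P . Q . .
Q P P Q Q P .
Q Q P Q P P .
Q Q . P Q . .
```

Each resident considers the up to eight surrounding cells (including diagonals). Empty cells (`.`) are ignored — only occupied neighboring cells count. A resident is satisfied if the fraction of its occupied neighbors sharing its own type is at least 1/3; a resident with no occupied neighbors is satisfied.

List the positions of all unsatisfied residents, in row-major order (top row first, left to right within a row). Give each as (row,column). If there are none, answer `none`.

(1,1), (1,7), (5,5)

(1,1)Q 0/1 ✗
(1,2)P 2/3 ✓
(1,3)P 3/3 ✓
(1,4)P 2/3 ✓
(1,6)Q 1/2 ✓
(1,7)P 0/1 ✗
(2,3)P 5/6 ✓
(2,5)Q 3/5 ✓
(3,1)Q 2/3 ✓
(3,2)P 3/6 ✓
(3,3)P 3/6 ✓
(3,4)Q 3/7 ✓
(3,5)Q 3/6 ✓
(3,6)P 2/4 ✓
(4,1)Q 4/5 ✓
(4,2)Q 4/7 ✓
(4,3)P 3/7 ✓
(4,4)Q 3/7 ✓
(4,5)P 3/7 ✓
(4,6)P 2/4 ✓
(5,1)Q 3/3 ✓
(5,2)Q 3/4 ✓
(5,4)P 2/4 ✓
(5,5)Q 1/4 ✗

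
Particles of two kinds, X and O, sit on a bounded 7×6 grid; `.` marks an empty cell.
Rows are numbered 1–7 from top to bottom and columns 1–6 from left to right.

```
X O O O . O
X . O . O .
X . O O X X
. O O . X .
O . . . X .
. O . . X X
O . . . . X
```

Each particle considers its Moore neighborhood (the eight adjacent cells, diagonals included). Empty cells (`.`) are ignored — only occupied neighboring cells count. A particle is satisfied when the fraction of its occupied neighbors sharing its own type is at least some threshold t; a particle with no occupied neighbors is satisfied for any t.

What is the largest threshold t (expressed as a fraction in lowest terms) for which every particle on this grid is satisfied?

(1,1)X 1/2
(1,2)O 2/4
(1,3)O 3/3
(1,4)O 3/3
(1,6)O 1/1
(2,1)X 2/3
(2,3)O 5/5
(2,5)O 3/5
(3,1)X 1/2
(3,3)O 4/4
(3,4)O 4/6
(3,5)X 2/4
(3,6)X 2/3
(4,2)O 3/4
(4,3)O 3/3
(4,5)X 3/4
(5,1)O 2/2
(5,5)X 3/3
(6,2)O 2/2
(6,5)X 3/3
(6,6)X 3/3
(7,1)O 1/1
(7,6)X 2/2
The smallest same-type fraction is 1/2 at (1,1), which reduces to 1/2. Any threshold above that leaves this particle unsatisfied.

1/2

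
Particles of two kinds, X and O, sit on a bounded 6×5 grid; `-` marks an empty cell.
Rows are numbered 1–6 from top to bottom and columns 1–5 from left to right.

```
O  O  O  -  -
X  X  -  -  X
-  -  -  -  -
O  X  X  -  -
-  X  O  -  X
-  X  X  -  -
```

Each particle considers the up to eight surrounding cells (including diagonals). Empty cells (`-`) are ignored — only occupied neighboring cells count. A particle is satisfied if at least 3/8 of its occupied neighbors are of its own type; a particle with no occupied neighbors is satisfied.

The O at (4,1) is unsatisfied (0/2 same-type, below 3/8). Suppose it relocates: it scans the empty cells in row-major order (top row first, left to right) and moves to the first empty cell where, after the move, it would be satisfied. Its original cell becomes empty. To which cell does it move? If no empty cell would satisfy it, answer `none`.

(1,4)

Vacating (4,1). Empty cells in order:
  (1,4): 1/2 same-type → satisfied — stop here.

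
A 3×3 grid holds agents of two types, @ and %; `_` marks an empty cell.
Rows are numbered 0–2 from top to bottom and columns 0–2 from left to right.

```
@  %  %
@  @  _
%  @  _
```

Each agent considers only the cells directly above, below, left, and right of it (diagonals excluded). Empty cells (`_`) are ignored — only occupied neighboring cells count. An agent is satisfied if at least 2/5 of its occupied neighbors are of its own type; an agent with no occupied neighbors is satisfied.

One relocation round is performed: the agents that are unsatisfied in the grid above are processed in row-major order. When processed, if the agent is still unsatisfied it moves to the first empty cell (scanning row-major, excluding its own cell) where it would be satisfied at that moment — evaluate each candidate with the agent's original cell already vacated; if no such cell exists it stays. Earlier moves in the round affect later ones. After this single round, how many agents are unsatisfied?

0

Initially unsatisfied (in order): (0,1), (2,0).
  (0,1) → (1,2).
  (2,0) → (2,2).
Resulting grid:
@ _ %
@ @ %
_ @ %
All satisfied now.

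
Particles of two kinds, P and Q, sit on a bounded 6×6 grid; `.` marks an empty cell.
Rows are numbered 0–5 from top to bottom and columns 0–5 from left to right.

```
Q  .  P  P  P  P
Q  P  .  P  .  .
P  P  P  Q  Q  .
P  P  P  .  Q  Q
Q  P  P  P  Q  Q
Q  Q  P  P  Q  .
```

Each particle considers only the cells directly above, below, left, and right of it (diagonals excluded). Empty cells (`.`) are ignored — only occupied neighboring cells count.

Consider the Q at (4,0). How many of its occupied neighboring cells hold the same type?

Occupied neighbors of (4,0): (3,0)=P, (5,0)=Q, (4,1)=P.
Same type (Q): 1 of 3.

1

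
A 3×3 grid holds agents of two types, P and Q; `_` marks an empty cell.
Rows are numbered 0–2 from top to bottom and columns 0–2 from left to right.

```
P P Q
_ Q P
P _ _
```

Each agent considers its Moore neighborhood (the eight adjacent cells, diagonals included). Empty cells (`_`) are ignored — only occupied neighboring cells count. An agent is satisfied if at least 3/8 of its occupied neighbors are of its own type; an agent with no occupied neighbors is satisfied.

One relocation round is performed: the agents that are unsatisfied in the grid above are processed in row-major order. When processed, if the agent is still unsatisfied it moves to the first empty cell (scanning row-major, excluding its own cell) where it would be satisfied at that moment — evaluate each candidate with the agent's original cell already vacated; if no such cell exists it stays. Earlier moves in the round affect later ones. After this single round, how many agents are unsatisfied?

1

Initially unsatisfied (in order): (0,2), (1,1), (1,2), (2,0).
  (0,2) → (2,2).
  (1,1): no empty cell satisfies it; stays.
  (1,2) → (0,2).
  (2,0) → (1,0).
Resulting grid:
P P P
P Q _
_ _ Q
Unsatisfied now: (1,1).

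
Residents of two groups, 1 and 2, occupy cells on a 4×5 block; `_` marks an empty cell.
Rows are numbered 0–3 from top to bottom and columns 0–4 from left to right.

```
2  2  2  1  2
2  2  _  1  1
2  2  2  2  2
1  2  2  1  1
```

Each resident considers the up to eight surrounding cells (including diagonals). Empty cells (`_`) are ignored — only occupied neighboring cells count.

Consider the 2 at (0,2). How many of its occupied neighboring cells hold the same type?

Occupied neighbors of (0,2): (0,1)=2, (0,3)=1, (1,1)=2, (1,3)=1.
Same type (2): 2 of 4.

2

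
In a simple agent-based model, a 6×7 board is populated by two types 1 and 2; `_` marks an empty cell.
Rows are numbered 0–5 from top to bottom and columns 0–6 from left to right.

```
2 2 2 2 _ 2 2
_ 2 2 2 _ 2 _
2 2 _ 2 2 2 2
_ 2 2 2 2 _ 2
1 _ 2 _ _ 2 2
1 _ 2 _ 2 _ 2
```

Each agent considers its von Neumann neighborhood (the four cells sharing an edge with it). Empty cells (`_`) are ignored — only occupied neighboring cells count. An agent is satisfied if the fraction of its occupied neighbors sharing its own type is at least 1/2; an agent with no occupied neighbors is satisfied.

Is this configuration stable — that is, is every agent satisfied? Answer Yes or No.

(0,0)2 1/1 ✓
(0,1)2 3/3 ✓
(0,2)2 3/3 ✓
(0,3)2 2/2 ✓
(0,5)2 2/2 ✓
(0,6)2 1/1 ✓
(1,1)2 3/3 ✓
(1,2)2 3/3 ✓
(1,3)2 3/3 ✓
(1,5)2 2/2 ✓
(2,0)2 1/1 ✓
(2,1)2 3/3 ✓
(2,3)2 3/3 ✓
(2,4)2 3/3 ✓
(2,5)2 3/3 ✓
(2,6)2 2/2 ✓
(3,1)2 2/2 ✓
(3,2)2 3/3 ✓
(3,3)2 3/3 ✓
(3,4)2 2/2 ✓
(3,6)2 2/2 ✓
(4,0)1 1/1 ✓
(4,2)2 2/2 ✓
(4,5)2 1/1 ✓
(4,6)2 3/3 ✓
(5,0)1 1/1 ✓
(5,2)2 1/1 ✓
(5,4)2 0/0 ✓
(5,6)2 1/1 ✓
All meet the threshold, so the configuration is stable.

Yes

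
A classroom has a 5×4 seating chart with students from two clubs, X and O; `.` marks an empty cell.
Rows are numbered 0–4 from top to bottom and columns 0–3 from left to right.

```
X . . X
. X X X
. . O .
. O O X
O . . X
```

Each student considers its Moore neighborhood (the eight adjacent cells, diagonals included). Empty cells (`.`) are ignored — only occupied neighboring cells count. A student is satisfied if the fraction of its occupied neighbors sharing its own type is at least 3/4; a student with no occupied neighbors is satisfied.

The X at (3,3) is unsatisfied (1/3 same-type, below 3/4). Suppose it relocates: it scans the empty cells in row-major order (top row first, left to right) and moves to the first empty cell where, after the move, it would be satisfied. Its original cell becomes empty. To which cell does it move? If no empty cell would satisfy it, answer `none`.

Vacating (3,3). Empty cells in order:
  (0,1): 3/3 same-type → satisfied — stop here.

(0,1)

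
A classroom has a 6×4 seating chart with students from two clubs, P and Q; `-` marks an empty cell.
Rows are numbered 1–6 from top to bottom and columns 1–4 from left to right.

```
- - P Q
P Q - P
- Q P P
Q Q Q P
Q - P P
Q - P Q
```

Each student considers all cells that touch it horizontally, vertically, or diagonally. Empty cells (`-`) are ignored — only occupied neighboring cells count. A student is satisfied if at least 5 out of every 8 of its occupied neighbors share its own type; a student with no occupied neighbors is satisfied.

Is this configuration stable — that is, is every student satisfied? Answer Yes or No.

Row 1: (1,3)P 1/3 not · (1,4)Q 0/2 not
Row 2: (2,1)P 0/2 not · (2,2)Q 1/4 not · (2,4)P 3/4 satisfied
Row 3: (3,2)Q 4/6 satisfied · (3,3)P 3/7 not · (3,4)P 3/4 satisfied
Row 4: (4,1)Q 3/3 satisfied · (4,2)Q 4/6 satisfied · (4,3)Q 2/7 not · (4,4)P 4/5 satisfied
Row 5: (5,1)Q 3/3 satisfied · (5,3)P 3/6 not · (5,4)P 3/5 not
Row 6: (6,1)Q 1/1 satisfied · (6,3)P 2/3 satisfied · (6,4)Q 0/3 not
For instance (1,3) has only 1/3 same-type neighbors, below 5/8.

No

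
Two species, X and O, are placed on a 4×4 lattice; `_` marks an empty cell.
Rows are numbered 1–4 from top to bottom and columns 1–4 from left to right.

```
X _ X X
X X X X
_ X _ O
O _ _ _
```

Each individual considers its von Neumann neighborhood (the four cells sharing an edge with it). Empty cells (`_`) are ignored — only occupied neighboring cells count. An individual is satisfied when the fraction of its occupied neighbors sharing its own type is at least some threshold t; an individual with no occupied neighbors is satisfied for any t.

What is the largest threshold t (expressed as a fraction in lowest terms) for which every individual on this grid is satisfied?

0/1

Row 1: (1,1)X 1/1 · (1,3)X 2/2 · (1,4)X 2/2
Row 2: (2,1)X 2/2 · (2,2)X 3/3 · (2,3)X 3/3 · (2,4)X 2/3
Row 3: (3,2)X 1/1 · (3,4)O 0/1
Row 4: (4,1)O — no occupied neighbors
The smallest same-type fraction is 0/1 at (3,4), which reduces to 0/1. Any threshold above that leaves this individual unsatisfied.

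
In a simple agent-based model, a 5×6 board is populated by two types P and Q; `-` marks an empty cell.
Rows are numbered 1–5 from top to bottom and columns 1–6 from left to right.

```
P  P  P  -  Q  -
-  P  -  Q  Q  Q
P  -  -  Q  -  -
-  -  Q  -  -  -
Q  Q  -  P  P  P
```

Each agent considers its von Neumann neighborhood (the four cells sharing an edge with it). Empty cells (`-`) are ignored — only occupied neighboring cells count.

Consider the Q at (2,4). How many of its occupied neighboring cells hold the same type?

2

Occupied neighbors of (2,4): (3,4)=Q, (2,5)=Q.
Same type (Q): 2 of 2.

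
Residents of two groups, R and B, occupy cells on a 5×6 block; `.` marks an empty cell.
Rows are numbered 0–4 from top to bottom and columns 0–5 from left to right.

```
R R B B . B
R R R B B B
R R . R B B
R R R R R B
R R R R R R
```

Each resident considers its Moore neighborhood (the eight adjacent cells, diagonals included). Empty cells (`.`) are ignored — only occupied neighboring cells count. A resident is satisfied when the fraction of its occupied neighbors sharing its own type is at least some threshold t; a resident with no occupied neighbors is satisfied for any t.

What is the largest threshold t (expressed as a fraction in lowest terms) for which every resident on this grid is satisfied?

Row 0: (0,0)R 3/3 · (0,1)R 4/5 · (0,2)B 2/5 · (0,3)B 3/4 · (0,5)B 2/2
Row 1: (1,0)R 5/5 · (1,1)R 6/7 · (1,2)R 4/7 · (1,3)B 4/6 · (1,4)B 6/7 · (1,5)B 4/4
Row 2: (2,0)R 5/5 · (2,1)R 7/7 · (2,3)R 4/7 · (2,4)B 5/8 · (2,5)B 4/5
Row 3: (3,0)R 5/5 · (3,1)R 7/7 · (3,2)R 7/7 · (3,3)R 6/7 · (3,4)R 5/8 · (3,5)B 2/5
Row 4: (4,0)R 3/3 · (4,1)R 5/5 · (4,2)R 5/5 · (4,3)R 5/5 · (4,4)R 4/5 · (4,5)R 2/3
The smallest same-type fraction is 2/5 at (0,2), which reduces to 2/5. Any threshold above that leaves this resident unsatisfied.

2/5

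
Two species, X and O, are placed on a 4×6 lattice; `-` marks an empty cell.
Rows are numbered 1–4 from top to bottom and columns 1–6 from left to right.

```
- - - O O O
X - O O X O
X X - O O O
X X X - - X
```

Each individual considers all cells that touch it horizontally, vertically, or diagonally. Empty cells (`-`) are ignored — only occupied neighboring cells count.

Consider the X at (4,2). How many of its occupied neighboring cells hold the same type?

4

Occupied neighbors of (4,2): (3,1)=X, (3,2)=X, (4,1)=X, (4,3)=X.
Same type (X): 4 of 4.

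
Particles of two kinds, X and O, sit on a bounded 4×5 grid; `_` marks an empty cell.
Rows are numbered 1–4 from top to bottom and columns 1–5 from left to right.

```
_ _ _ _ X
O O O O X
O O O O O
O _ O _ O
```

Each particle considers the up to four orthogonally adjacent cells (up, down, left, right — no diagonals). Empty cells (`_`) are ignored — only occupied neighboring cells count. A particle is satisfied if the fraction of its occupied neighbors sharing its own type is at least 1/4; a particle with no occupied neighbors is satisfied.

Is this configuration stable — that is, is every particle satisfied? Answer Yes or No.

Yes

(1,5)X 1/1 ✓
(2,1)O 2/2 ✓
(2,2)O 3/3 ✓
(2,3)O 3/3 ✓
(2,4)O 2/3 ✓
(2,5)X 1/3 ✓
(3,1)O 3/3 ✓
(3,2)O 3/3 ✓
(3,3)O 4/4 ✓
(3,4)O 3/3 ✓
(3,5)O 2/3 ✓
(4,1)O 1/1 ✓
(4,3)O 1/1 ✓
(4,5)O 1/1 ✓
All meet the threshold, so the configuration is stable.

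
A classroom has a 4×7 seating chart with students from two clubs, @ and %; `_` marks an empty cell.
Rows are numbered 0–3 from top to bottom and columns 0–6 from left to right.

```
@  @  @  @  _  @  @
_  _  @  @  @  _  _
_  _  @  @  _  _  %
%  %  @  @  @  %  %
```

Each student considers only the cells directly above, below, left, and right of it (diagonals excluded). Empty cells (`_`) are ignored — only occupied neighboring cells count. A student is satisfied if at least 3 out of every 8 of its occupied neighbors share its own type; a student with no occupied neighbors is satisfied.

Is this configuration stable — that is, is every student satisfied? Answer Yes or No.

Row 0: (0,0)@ 1/1 ok · (0,1)@ 2/2 ok · (0,2)@ 3/3 ok · (0,3)@ 2/2 ok · (0,5)@ 1/1 ok · (0,6)@ 1/1 ok
Row 1: (1,2)@ 3/3 ok · (1,3)@ 4/4 ok · (1,4)@ 1/1 ok
Row 2: (2,2)@ 3/3 ok · (2,3)@ 3/3 ok · (2,6)% 1/1 ok
Row 3: (3,0)% 1/1 ok · (3,1)% 1/2 ok · (3,2)@ 2/3 ok · (3,3)@ 3/3 ok · (3,4)@ 1/2 ok · (3,5)% 1/2 ok · (3,6)% 2/2 ok
All meet the threshold, so the configuration is stable.

Yes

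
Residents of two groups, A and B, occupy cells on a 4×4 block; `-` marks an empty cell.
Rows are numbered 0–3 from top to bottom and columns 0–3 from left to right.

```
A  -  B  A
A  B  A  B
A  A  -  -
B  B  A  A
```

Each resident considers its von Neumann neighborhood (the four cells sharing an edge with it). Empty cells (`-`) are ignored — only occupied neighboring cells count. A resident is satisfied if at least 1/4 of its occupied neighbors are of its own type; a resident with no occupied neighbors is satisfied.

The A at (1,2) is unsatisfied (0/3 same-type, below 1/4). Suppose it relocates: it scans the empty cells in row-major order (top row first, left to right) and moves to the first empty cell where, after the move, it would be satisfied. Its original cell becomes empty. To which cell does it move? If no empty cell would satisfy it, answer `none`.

Vacating (1,2). Empty cells in order:
  (0,1): 1/3 same-type → satisfied — stop here.

(0,1)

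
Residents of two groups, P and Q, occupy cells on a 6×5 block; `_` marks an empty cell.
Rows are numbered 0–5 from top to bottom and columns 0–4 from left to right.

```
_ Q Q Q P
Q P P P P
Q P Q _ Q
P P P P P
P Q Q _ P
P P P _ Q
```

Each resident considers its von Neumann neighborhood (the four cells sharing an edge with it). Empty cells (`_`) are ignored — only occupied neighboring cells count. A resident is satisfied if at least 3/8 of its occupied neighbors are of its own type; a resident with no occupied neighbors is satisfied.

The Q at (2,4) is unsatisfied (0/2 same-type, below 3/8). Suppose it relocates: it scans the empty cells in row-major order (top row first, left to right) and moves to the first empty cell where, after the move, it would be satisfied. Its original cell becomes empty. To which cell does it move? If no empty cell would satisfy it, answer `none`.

(0,0)

Vacating (2,4). Empty cells in order:
  (0,0): 2/2 same-type → satisfied — stop here.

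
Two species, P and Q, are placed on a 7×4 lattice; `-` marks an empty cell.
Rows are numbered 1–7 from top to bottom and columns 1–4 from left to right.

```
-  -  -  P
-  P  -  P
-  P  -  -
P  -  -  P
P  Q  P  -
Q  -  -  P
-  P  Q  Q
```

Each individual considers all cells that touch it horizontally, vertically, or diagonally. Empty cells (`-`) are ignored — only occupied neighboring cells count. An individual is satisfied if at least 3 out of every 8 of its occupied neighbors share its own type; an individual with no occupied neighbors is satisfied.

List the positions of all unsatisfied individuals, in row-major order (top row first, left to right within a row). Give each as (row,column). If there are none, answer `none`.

Row 1: (1,4)P 1/1 ✓
Row 2: (2,2)P 1/1 ✓ · (2,4)P 1/1 ✓
Row 3: (3,2)P 2/2 ✓
Row 4: (4,1)P 2/3 ✓ · (4,4)P 1/1 ✓
Row 5: (5,1)P 1/3 ✗ · (5,2)Q 1/4 ✗ · (5,3)P 2/3 ✓
Row 6: (6,1)Q 1/3 ✗ · (6,4)P 1/3 ✗
Row 7: (7,2)P 0/2 ✗ · (7,3)Q 1/3 ✗ · (7,4)Q 1/2 ✓

(5,1), (5,2), (6,1), (6,4), (7,2), (7,3)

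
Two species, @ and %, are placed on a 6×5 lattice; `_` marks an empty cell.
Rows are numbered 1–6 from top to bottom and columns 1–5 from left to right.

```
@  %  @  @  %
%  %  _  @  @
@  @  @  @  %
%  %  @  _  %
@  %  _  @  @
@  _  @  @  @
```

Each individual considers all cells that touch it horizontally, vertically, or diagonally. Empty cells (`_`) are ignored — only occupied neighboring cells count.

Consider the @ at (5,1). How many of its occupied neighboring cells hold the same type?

Occupied neighbors of (5,1): (4,1)=%, (4,2)=%, (5,2)=%, (6,1)=@.
Same type (@): 1 of 4.

1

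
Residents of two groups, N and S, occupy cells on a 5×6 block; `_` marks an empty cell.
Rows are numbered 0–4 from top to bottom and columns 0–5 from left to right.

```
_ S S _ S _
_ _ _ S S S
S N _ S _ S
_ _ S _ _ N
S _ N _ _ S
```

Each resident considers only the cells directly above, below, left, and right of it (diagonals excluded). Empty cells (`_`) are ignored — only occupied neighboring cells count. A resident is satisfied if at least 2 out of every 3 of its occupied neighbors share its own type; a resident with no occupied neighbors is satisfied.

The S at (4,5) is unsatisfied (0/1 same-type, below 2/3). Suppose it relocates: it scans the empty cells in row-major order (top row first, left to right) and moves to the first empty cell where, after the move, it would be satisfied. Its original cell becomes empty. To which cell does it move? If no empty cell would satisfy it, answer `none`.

(0,0)

Vacating (4,5). Empty cells in order:
  (0,0): 1/1 same-type → satisfied — stop here.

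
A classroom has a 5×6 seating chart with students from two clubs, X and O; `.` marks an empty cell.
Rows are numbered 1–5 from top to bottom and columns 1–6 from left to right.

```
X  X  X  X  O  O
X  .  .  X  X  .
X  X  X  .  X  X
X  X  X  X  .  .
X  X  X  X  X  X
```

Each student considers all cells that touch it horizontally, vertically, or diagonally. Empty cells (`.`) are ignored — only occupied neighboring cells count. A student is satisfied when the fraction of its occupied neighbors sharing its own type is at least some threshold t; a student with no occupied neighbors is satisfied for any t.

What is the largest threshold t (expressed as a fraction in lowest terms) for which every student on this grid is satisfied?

Row 1: (1,1)X 2/2 · (1,2)X 3/3 · (1,3)X 3/3 · (1,4)X 3/4 · (1,5)O 1/4 · (1,6)O 1/2
Row 2: (2,1)X 4/4 · (2,4)X 5/6 · (2,5)X 4/6
Row 3: (3,1)X 4/4 · (3,2)X 6/6 · (3,3)X 5/5 · (3,5)X 4/4 · (3,6)X 2/2
Row 4: (4,1)X 5/5 · (4,2)X 8/8 · (4,3)X 7/7 · (4,4)X 6/6
Row 5: (5,1)X 3/3 · (5,2)X 5/5 · (5,3)X 5/5 · (5,4)X 4/4 · (5,5)X 3/3 · (5,6)X 1/1
The smallest same-type fraction is 1/4 at (1,5), which reduces to 1/4. Any threshold above that leaves this student unsatisfied.

1/4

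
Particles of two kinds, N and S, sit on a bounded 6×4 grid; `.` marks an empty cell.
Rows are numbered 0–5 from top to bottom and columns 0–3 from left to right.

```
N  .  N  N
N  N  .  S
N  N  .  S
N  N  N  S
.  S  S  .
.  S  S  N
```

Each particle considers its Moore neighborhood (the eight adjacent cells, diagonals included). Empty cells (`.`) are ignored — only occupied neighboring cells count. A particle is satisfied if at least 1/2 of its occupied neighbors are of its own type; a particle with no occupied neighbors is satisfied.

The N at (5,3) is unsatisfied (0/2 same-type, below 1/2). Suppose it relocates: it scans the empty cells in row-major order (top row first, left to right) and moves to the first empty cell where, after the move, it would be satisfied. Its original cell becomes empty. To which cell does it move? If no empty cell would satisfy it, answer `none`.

Vacating (5,3). Empty cells in order:
  (0,1): 4/4 same-type → satisfied — stop here.

(0,1)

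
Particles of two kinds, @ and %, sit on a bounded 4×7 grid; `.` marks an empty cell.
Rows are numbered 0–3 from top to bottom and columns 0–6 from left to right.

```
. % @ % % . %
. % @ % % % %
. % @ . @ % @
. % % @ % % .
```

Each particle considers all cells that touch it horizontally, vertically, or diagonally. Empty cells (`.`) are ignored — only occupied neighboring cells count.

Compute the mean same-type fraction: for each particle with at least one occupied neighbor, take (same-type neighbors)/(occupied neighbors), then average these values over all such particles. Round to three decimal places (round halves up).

Row 0: (0,1)% 1/3 · (0,2)@ 1/5 · (0,3)% 3/5 · (0,4)% 4/4 · (0,6)% 2/2
Row 1: (1,1)% 2/5 · (1,2)@ 2/7 · (1,3)% 3/7 · (1,4)% 5/6 · (1,5)% 5/7 · (1,6)% 3/4
Row 2: (2,1)% 3/5 · (2,2)@ 2/7 · (2,4)@ 1/7 · (2,5)% 5/7 · (2,6)@ 0/4
Row 3: (3,1)% 2/3 · (3,2)% 2/4 · (3,3)@ 2/4 · (3,4)% 2/4 · (3,5)% 2/4
Sum over 21 particles: 1/3 + 1/5 + 3/5 + 4/4 + 2/2 + 2/5 + 2/7 + 3/7 + 5/6 + 5/7 + 3/4 + 3/5 + 2/7 + 1/7 + 5/7 + 0/4 + 2/3 + 2/4 + 2/4 + 2/4 + 2/4 = 4601/420; mean = 4601/420 ÷ 21 = 4601/8820 = 0.521655… → 0.522.

0.522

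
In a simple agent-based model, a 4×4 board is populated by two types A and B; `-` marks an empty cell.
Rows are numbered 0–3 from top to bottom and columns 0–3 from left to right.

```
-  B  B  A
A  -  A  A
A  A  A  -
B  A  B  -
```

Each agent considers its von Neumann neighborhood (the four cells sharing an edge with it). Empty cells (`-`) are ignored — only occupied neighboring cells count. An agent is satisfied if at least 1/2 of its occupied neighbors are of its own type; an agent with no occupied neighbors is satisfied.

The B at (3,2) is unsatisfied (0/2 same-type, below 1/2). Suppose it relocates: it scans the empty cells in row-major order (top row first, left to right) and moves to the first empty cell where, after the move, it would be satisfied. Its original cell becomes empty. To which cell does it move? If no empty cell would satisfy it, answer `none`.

Vacating (3,2). Empty cells in order:
  (0,0): 1/2 same-type → satisfied — stop here.

(0,0)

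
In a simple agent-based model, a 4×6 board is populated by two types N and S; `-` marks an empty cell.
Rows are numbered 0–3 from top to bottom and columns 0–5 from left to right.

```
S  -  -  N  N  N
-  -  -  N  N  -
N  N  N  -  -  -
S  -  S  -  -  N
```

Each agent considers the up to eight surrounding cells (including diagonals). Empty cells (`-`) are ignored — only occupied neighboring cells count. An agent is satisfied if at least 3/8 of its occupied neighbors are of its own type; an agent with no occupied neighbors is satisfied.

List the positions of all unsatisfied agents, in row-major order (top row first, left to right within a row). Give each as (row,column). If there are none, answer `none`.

(3,0), (3,2)

(0,0)S 0/0 ok
(0,3)N 3/3 ok
(0,4)N 4/4 ok
(0,5)N 2/2 ok
(1,3)N 4/4 ok
(1,4)N 4/4 ok
(2,0)N 1/2 ok
(2,1)N 2/4 ok
(2,2)N 2/3 ok
(3,0)S 0/2 unhappy
(3,2)S 0/2 unhappy
(3,5)N 0/0 ok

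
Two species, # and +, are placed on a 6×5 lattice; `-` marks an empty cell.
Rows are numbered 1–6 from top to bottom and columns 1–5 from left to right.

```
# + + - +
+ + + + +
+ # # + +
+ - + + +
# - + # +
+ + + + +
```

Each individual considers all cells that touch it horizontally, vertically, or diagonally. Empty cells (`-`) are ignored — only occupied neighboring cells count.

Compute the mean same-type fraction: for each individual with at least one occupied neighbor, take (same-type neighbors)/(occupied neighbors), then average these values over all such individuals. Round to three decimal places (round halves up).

(1,1)# 0/3
(1,2)+ 4/5
(1,3)+ 4/4
(1,5)+ 2/2
(2,1)+ 3/5
(2,2)+ 5/8
(2,3)+ 5/7
(2,4)+ 6/7
(2,5)+ 4/4
(3,1)+ 3/4
(3,2)# 1/7
(3,3)# 1/7
(3,4)+ 7/8
(3,5)+ 5/5
(4,1)+ 1/3
(4,3)+ 3/6
(4,4)+ 6/8
(4,5)+ 4/5
(5,1)# 0/3
(5,3)+ 5/6
(5,4)# 0/8
(5,5)+ 4/5
(6,1)+ 1/2
(6,2)+ 3/4
(6,3)+ 3/4
(6,4)+ 4/5
(6,5)+ 2/3
Sum over 27 individuals: 0/3 + 4/5 + 4/4 + 2/2 + 3/5 + 5/8 + 5/7 + 6/7 + 4/4 + 3/4 + 1/7 + 1/7 + 7/8 + 5/5 + 1/3 + 3/6 + 6/8 + 4/5 + 0/3 + 5/6 + 0/8 + 4/5 + 1/2 + 3/4 + 3/4 + 4/5 + 2/3 = 1784/105; mean = 1784/105 ÷ 27 = 1784/2835 = 0.629276… → 0.629.

0.629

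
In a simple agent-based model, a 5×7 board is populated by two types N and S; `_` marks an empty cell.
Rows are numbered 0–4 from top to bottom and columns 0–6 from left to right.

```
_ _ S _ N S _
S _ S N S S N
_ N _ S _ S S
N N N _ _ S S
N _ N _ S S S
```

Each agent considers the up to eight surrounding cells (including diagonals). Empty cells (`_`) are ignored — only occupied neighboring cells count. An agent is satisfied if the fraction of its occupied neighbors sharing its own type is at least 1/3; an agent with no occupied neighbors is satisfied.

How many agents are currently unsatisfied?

Row 0: (0,2)S 1/2 satisfied · (0,4)N 1/4 not · (0,5)S 2/4 satisfied
Row 1: (1,0)S 0/1 not · (1,2)S 2/4 satisfied · (1,3)N 1/5 not · (1,4)S 4/6 satisfied · (1,5)S 4/6 satisfied · (1,6)N 0/4 not
Row 2: (2,1)N 3/5 satisfied · (2,3)S 2/4 satisfied · (2,5)S 5/6 satisfied · (2,6)S 4/5 satisfied
Row 3: (3,0)N 3/3 satisfied · (3,1)N 5/5 satisfied · (3,2)N 3/4 satisfied · (3,5)S 6/6 satisfied · (3,6)S 5/5 satisfied
Row 4: (4,0)N 2/2 satisfied · (4,2)N 2/2 satisfied · (4,4)S 2/2 satisfied · (4,5)S 4/4 satisfied · (4,6)S 3/3 satisfied
Unsatisfied: (0,4), (1,0), (1,3), (1,6) — 4 in total.

4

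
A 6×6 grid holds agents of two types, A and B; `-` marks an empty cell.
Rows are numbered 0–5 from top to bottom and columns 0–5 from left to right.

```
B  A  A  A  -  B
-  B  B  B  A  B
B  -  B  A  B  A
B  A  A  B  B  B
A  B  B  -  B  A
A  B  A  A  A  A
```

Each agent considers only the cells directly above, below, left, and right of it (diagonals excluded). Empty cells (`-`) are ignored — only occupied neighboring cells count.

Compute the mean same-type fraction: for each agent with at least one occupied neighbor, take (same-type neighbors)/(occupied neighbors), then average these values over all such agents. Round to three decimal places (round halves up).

0.443

(0,0)B 0/1
(0,1)A 1/3
(0,2)A 2/3
(0,3)A 1/2
(0,5)B 1/1
(1,1)B 1/2
(1,2)B 3/4
(1,3)B 1/4
(1,4)A 0/3
(1,5)B 1/3
(2,0)B 1/1
(2,2)B 1/3
(2,3)A 0/4
(2,4)B 1/4
(2,5)A 0/3
(3,0)B 1/3
(3,1)A 1/3
(3,2)A 1/4
(3,3)B 1/3
(3,4)B 4/4
(3,5)B 1/3
(4,0)A 1/3
(4,1)B 2/4
(4,2)B 1/3
(4,4)B 1/3
(4,5)A 1/3
(5,0)A 1/2
(5,1)B 1/3
(5,2)A 1/3
(5,3)A 2/2
(5,4)A 2/3
(5,5)A 2/2
Sum over 32 agents: 0/1 + 1/3 + 2/3 + 1/2 + 1/1 + 1/2 + 3/4 + 1/4 + 0/3 + 1/3 + 1/1 + 1/3 + 0/4 + 1/4 + 0/3 + 1/3 + 1/3 + 1/4 + 1/3 + 4/4 + 1/3 + 1/3 + 2/4 + 1/3 + 1/3 + 1/3 + 1/2 + 1/3 + 1/3 + 2/2 + 2/3 + 2/2 = 85/6; mean = 85/6 ÷ 32 = 85/192 = 0.442708… → 0.443.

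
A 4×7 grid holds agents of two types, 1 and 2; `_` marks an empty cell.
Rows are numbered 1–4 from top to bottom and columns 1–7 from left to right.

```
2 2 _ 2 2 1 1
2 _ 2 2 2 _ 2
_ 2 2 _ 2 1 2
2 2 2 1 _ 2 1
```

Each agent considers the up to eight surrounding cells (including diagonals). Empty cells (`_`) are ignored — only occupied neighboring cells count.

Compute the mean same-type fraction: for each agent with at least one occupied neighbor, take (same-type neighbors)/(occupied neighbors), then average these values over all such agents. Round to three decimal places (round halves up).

Row 1: (1,1)2 2/2 · (1,2)2 3/3 · (1,4)2 4/4 · (1,5)2 3/4 · (1,6)1 1/4 · (1,7)1 1/2
Row 2: (2,1)2 3/3 · (2,3)2 5/5 · (2,4)2 6/6 · (2,5)2 4/6 · (2,7)2 1/4
Row 3: (3,2)2 6/6 · (3,3)2 5/6 · (3,5)2 3/5 · (3,6)1 1/6 · (3,7)2 2/4
Row 4: (4,1)2 2/2 · (4,2)2 4/4 · (4,3)2 3/4 · (4,4)1 0/3 · (4,6)2 2/4 · (4,7)1 1/3
Sum over 22 agents: 2/2 + 3/3 + 4/4 + 3/4 + 1/4 + 1/2 + 3/3 + 5/5 + 6/6 + 4/6 + 1/4 + 6/6 + 5/6 + 3/5 + 1/6 + 2/4 + 2/2 + 4/4 + 3/4 + 0/3 + 2/4 + 1/3 = 151/10; mean = 151/10 ÷ 22 = 151/220 = 0.686363… → 0.686.

0.686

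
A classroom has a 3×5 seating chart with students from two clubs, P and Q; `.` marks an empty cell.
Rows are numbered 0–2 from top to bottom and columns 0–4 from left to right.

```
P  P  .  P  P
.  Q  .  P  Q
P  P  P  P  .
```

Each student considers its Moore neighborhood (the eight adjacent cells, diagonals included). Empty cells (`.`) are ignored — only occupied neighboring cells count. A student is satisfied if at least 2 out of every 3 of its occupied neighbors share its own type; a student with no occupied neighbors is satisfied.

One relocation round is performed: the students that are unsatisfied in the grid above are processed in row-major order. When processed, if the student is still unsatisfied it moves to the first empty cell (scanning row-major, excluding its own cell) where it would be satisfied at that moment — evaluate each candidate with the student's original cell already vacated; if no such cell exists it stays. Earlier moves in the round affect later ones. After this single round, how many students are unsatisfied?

2

Initially unsatisfied (in order): (0,0), (0,1), (1,1), (1,4), (2,0).
  (0,0) → (0,2).
  (0,1) → (1,0).
  (1,1): no empty cell satisfies it; stays.
  (1,4): no empty cell satisfies it; stays.
  (2,0): now satisfied by earlier moves; stays.
Resulting grid:
. . P P P
P Q . P Q
P P P P .
Unsatisfied now: (1,1), (1,4).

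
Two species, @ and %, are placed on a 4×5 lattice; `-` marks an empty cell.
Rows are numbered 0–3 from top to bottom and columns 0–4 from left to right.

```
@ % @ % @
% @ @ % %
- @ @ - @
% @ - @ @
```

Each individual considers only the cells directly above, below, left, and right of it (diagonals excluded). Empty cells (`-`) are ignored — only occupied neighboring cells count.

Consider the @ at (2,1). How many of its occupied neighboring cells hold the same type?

3

Occupied neighbors of (2,1): (1,1)=@, (3,1)=@, (2,2)=@.
Same type (@): 3 of 3.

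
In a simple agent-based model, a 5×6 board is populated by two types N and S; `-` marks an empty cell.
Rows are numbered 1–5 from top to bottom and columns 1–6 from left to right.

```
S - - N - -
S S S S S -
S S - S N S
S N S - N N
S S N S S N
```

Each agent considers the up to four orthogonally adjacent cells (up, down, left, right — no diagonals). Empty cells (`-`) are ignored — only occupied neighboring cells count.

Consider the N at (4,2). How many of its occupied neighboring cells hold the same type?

0

Occupied neighbors of (4,2): (3,2)=S, (5,2)=S, (4,1)=S, (4,3)=S.
Same type (N): 0 of 4.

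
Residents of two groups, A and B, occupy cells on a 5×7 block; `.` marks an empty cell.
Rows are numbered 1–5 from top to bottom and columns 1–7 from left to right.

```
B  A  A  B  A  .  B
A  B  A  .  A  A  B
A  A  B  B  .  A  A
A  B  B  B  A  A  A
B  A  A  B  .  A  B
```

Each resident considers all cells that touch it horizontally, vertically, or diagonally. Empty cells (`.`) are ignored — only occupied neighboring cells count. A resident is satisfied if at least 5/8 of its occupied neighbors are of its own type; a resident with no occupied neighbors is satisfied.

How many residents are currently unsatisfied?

21

(1,1)B 1/3 ✗
(1,2)A 3/5 ✗
(1,3)A 2/4 ✗
(1,4)B 0/4 ✗
(1,5)A 2/3 ✓
(1,7)B 1/2 ✗
(2,1)A 3/5 ✗
(2,2)B 2/8 ✗
(2,3)A 3/7 ✗
(2,5)A 3/5 ✗
(2,6)A 4/6 ✓
(2,7)B 1/4 ✗
(3,1)A 3/5 ✗
(3,2)A 4/8 ✗
(3,3)B 5/7 ✓
(3,4)B 3/6 ✗
(3,6)A 6/7 ✓
(3,7)A 4/5 ✓
(4,1)A 3/5 ✗
(4,2)B 3/8 ✗
(4,3)B 5/8 ✓
(4,4)B 4/6 ✓
(4,5)A 3/6 ✗
(4,6)A 5/6 ✓
(4,7)A 4/5 ✓
(5,1)B 1/3 ✗
(5,2)A 2/5 ✗
(5,3)A 1/5 ✗
(5,4)B 2/4 ✗
(5,6)A 3/4 ✓
(5,7)B 0/3 ✗
Unsatisfied: (1,1), (1,2), (1,3), (1,4), (1,7), (2,1), (2,2), (2,3), (2,5), (2,7), (3,1), (3,2), (3,4), (4,1), (4,2), (4,5), (5,1), (5,2), (5,3), (5,4), (5,7) — 21 in total.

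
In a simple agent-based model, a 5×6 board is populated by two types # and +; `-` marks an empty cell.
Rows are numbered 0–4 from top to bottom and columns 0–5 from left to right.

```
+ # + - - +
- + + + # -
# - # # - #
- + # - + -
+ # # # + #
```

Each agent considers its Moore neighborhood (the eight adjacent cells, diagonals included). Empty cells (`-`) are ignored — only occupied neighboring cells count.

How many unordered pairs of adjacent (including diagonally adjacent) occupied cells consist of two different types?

24

Scan each occupied cell's neighbors to the right and below (and the two forward diagonals) so each pair is counted once.
Row 0: +(0,0)–#(0,1)≠ +(0,0)–+(1,1)= #(0,1)–+(0,2)≠ #(0,1)–+(1,1)≠ #(0,1)–+(1,2)≠ +(0,2)–+(1,2)= +(0,2)–+(1,3)= +(0,2)–+(1,1)= +(0,5)–#(1,4)≠  → 5/9 unlike.
Row 1: +(1,1)–+(1,2)= +(1,1)–#(2,2)≠ +(1,1)–#(2,0)≠ +(1,2)–+(1,3)= +(1,2)–#(2,2)≠ +(1,2)–#(2,3)≠ +(1,3)–#(1,4)≠ +(1,3)–#(2,3)≠ +(1,3)–#(2,2)≠ #(1,4)–#(2,5)= #(1,4)–#(2,3)=  → 7/11 unlike.
Row 2: #(2,0)–+(3,1)≠ #(2,2)–#(2,3)= #(2,2)–#(3,2)= #(2,2)–+(3,1)≠ #(2,3)–+(3,4)≠ #(2,3)–#(3,2)= #(2,5)–+(3,4)≠  → 4/7 unlike.
Row 3: +(3,1)–#(3,2)≠ +(3,1)–#(4,1)≠ +(3,1)–#(4,2)≠ +(3,1)–+(4,0)= #(3,2)–#(4,2)= #(3,2)–#(4,3)= #(3,2)–#(4,1)= +(3,4)–+(4,4)= +(3,4)–#(4,5)≠ +(3,4)–#(4,3)≠  → 5/10 unlike.
Row 4: +(4,0)–#(4,1)≠ #(4,1)–#(4,2)= #(4,2)–#(4,3)= #(4,3)–+(4,4)≠ +(4,4)–#(4,5)≠  → 3/5 unlike.
Total adjacent occupied pairs: 42; unlike-type pairs: 24.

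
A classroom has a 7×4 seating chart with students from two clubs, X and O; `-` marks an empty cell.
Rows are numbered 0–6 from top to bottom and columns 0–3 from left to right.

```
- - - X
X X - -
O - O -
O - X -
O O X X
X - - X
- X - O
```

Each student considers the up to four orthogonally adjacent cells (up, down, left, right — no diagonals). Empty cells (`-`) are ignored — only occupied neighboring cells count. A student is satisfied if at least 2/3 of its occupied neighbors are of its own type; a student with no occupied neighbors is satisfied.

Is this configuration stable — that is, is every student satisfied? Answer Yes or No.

No

Row 0: (0,3)X 0/0 ok
Row 1: (1,0)X 1/2 unhappy · (1,1)X 1/1 ok
Row 2: (2,0)O 1/2 unhappy · (2,2)O 0/1 unhappy
Row 3: (3,0)O 2/2 ok · (3,2)X 1/2 unhappy
Row 4: (4,0)O 2/3 ok · (4,1)O 1/2 unhappy · (4,2)X 2/3 ok · (4,3)X 2/2 ok
Row 5: (5,0)X 0/1 unhappy · (5,3)X 1/2 unhappy
Row 6: (6,1)X 0/0 ok · (6,3)O 0/1 unhappy
For instance (1,0) has only 1/2 same-type neighbors, below 2/3.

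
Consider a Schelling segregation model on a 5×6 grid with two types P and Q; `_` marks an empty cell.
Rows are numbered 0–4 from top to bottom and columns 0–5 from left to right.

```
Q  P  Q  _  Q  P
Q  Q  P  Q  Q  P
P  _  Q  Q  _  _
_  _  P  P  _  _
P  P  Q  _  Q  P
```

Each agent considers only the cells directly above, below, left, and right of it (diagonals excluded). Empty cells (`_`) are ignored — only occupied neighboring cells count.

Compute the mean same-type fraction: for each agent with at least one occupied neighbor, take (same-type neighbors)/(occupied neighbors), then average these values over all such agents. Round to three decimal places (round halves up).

(0,0)Q 1/2
(0,1)P 0/3
(0,2)Q 0/2
(0,4)Q 1/2
(0,5)P 1/2
(1,0)Q 2/3
(1,1)Q 1/3
(1,2)P 0/4
(1,3)Q 2/3
(1,4)Q 2/3
(1,5)P 1/2
(2,0)P 0/1
(2,2)Q 1/3
(2,3)Q 2/3
(3,2)P 1/3
(3,3)P 1/2
(4,0)P 1/1
(4,1)P 1/2
(4,2)Q 0/2
(4,4)Q 0/1
(4,5)P 0/1
Sum over 21 agents: 1/2 + 0/3 + 0/2 + 1/2 + 1/2 + 2/3 + 1/3 + 0/4 + 2/3 + 2/3 + 1/2 + 0/1 + 1/3 + 2/3 + 1/3 + 1/2 + 1/1 + 1/2 + 0/2 + 0/1 + 0/1 = 23/3; mean = 23/3 ÷ 21 = 23/63 = 0.365079… → 0.365.

0.365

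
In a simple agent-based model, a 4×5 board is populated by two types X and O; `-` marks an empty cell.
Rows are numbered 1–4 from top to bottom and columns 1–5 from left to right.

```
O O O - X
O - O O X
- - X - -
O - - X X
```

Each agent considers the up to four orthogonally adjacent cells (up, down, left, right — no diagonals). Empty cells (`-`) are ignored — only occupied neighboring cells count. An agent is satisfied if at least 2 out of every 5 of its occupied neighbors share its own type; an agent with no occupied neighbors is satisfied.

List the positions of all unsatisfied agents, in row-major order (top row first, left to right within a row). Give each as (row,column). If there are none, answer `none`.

(3,3)

(1,1)O 2/2 ✓
(1,2)O 2/2 ✓
(1,3)O 2/2 ✓
(1,5)X 1/1 ✓
(2,1)O 1/1 ✓
(2,3)O 2/3 ✓
(2,4)O 1/2 ✓
(2,5)X 1/2 ✓
(3,3)X 0/1 ✗
(4,1)O 0/0 ✓
(4,4)X 1/1 ✓
(4,5)X 1/1 ✓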